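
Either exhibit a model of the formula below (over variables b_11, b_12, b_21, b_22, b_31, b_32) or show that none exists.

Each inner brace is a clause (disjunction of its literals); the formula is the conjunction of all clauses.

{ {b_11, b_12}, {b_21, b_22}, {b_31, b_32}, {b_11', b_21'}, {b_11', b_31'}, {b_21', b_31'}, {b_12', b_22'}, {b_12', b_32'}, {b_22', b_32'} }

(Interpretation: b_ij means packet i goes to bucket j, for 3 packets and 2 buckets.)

Case b_11 = 1:
(b_21') alone gives b_21 = 0.
(b_22) alone gives b_22 = 1.
(b_31') alone gives b_31 = 0.
(b_32) alone gives b_32 = 1.
But (b_32') is also a unit clause — contradiction.
So b_11 must be the other value — set b_11 = 0.
(b_12) alone gives b_12 = 1.
(b_22') alone gives b_22 = 0.
(b_21) alone gives b_21 = 1.
(b_31') alone gives b_31 = 0.
(b_32) alone gives b_32 = 1.
But (b_32') is also a unit clause — contradiction.
Both values of b_11 lead to a conflict.

UNSATISFIABLE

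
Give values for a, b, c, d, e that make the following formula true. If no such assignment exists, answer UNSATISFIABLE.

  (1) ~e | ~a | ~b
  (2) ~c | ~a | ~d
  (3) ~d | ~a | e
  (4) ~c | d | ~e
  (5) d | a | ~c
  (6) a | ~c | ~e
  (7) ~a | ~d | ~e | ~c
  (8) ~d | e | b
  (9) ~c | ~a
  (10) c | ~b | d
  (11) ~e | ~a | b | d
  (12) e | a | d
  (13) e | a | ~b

a ↦ 1; b ↦ 0; c ↦ 0; d ↦ 0; e ↦ 0

Branch on c: set c = 0.
Branch on b: set b = 0.
Branch on d: set d = 0.
Branch on e: set e = 0.
From the singleton clause (a), a = 1.
All clauses are satisfied.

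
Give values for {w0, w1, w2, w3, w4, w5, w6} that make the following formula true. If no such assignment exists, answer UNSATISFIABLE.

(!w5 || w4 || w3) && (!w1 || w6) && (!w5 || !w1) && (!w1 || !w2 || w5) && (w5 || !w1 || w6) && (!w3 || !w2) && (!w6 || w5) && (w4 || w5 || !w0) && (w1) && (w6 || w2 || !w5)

The clause (w1) is unit, so w1 = true.
The clause (w6) is unit, so w6 = true.
The clause (!w5) is unit, so w5 = false.
But (w5) is also a unit clause — contradiction.

UNSATISFIABLE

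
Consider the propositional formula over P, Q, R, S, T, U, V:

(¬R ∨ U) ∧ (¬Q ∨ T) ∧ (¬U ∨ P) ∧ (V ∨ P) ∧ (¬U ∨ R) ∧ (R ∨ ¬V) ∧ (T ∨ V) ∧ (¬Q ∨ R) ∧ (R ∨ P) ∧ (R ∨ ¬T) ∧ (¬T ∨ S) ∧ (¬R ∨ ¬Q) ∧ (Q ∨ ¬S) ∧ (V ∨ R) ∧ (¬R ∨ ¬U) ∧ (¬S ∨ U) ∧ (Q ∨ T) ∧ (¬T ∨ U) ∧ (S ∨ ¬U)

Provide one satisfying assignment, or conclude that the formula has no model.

UNSATISFIABLE

Suppose R = False.
(¬U) alone gives U = False.
(¬V) alone gives V = False.
Now (V) is unsatisfied and unit — conflict.
Undo R and try R = True.
(U) alone gives U = True.
Now (¬U) is unsatisfied and unit — conflict.
Both values of R lead to a conflict.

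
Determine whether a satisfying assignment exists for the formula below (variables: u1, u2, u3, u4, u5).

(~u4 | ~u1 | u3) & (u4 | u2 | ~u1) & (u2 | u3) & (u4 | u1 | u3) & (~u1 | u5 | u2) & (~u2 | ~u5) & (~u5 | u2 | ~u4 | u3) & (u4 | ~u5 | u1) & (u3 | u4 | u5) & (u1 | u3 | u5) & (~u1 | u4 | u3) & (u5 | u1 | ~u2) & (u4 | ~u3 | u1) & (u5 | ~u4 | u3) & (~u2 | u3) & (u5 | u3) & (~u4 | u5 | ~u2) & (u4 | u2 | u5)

Branch on u2: set u2 = 0.
The clause (u3) is unit, so u3 = 1.
Branch on u4: set u4 = 1.
Branch on u1: set u1 = 0.
All clauses hold; u5 can take either value.
A satisfying assignment: u1 ↦ 0,  u2 ↦ 0,  u3 ↦ 1,  u4 ↦ 1,  u5 ↦ 1.

Yes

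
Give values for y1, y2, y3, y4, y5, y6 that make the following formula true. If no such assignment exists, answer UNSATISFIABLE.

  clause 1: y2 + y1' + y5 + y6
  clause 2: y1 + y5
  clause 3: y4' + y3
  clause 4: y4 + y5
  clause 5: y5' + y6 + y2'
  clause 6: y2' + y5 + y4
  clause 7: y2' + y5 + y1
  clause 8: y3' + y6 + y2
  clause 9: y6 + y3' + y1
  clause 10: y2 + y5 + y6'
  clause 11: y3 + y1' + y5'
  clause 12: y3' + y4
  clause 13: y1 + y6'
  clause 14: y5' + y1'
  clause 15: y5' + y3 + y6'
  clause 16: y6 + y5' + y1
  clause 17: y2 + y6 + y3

y1 ↦ 1,  y2 ↦ 1,  y3 ↦ 1,  y4 ↦ 1,  y5 ↦ 0,  y6 ↦ 1

Case y1 = 1:
From the singleton clause (y5'), y5 = 0.
From the singleton clause (y4), y4 = 1.
From the singleton clause (y3), y3 = 1.
Case y2 = 1:
No clause remains; y6 is free.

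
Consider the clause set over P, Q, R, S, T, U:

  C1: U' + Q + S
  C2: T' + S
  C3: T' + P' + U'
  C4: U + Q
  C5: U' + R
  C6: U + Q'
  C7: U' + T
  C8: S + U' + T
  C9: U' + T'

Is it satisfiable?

Try T = 0.
From the singleton clause (U'), U = 0.
From the singleton clause (Q), Q = 1.
Now (Q') is unsatisfied and unit — conflict.
Undo T and try T = 1.
From the singleton clause (S), S = 1.
From the singleton clause (U'), U = 0.
From the singleton clause (Q), Q = 1.
Now (Q') is unsatisfied and unit — conflict.
Both values of T lead to a conflict.
No assignment satisfies every clause.

No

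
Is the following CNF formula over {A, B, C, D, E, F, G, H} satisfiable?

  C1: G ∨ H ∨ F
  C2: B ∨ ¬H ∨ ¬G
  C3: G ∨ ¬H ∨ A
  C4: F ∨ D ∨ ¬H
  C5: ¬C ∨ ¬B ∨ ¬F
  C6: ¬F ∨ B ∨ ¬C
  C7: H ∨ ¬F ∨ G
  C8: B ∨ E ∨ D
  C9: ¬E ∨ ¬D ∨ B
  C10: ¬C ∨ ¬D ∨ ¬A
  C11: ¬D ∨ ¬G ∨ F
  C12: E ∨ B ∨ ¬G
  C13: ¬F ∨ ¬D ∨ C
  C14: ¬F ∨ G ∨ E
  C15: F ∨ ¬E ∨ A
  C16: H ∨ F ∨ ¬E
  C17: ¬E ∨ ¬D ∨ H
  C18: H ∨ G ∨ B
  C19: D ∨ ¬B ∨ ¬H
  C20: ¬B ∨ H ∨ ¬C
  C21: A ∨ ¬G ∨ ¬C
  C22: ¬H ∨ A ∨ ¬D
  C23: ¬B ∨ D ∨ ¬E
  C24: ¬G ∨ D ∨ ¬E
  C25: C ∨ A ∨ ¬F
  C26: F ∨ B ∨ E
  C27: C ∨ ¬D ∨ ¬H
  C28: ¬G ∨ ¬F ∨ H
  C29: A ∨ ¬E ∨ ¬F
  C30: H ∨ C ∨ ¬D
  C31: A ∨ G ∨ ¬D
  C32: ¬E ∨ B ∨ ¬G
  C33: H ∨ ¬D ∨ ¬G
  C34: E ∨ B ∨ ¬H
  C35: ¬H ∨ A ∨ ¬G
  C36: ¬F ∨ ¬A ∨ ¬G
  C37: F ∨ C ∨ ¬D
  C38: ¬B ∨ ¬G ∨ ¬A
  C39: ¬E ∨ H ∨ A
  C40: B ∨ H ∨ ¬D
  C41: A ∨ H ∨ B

Branch on G: set G = False.
Branch on H: set H = True.
From the singleton clause (A), A = True.
Branch on F: set F = True.
From the singleton clause (E), E = True.
Branch on C: set C = False.
From the singleton clause (¬D), D = False.
From the singleton clause (¬B), B = False.
All clauses are satisfied.
A satisfying assignment: A=True,  B=False,  C=False,  D=False,  E=True,  F=True,  G=False,  H=True.

Yes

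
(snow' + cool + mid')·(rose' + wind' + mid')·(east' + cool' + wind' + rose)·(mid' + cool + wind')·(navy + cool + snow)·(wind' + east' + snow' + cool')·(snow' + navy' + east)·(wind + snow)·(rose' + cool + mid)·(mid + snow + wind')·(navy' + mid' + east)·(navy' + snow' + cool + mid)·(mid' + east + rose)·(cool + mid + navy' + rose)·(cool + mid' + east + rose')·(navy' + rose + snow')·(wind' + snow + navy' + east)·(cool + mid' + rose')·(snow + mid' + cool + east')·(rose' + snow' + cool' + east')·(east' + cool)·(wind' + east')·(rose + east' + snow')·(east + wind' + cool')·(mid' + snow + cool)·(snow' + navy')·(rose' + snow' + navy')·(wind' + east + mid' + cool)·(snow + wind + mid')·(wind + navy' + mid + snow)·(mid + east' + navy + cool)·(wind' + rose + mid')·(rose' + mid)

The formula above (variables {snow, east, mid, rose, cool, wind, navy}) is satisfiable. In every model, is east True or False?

False

Suppose east = 1.
(cool) alone gives cool = 1.
(wind') alone gives wind = 0.
(snow) alone gives snow = 1.
(rose') alone gives rose = 0.
But (rose) is also a unit clause — contradiction.
So every satisfying assignment has east = False.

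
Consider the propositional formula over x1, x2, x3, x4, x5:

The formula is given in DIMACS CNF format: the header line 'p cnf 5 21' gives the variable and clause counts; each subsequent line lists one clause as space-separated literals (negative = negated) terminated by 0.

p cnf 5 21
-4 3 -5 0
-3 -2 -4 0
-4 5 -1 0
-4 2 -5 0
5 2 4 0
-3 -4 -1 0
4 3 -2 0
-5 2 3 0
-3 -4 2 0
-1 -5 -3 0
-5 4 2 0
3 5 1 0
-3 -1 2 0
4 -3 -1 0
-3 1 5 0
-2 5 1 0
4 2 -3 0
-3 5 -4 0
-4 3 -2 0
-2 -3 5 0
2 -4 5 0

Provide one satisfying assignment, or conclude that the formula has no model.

x1 ↦ False, x2 ↦ True, x3 ↦ True, x4 ↦ False, x5 ↦ True

Case x4 = False:
Case x5 = True:
Unit clause (x2) forces x2 = True.
Unit clause (x3) forces x3 = True.
Unit clause (¬x1) forces x1 = False.
This assignment satisfies each clause.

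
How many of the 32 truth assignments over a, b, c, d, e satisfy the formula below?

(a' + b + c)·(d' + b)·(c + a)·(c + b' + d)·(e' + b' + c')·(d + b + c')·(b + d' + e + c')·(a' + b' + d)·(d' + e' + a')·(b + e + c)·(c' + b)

4

There are 2^5 = 32 truth assignments over (a, b, c, d, e).
Split on a. With a = 1, the clauses containing a are satisfied and a' drops from the rest; 2 of the 2^4 = 16 assignments to the other variables satisfy what remains.
With a = 0, by the same count on the reduced clause set, 2 assignments work.
Total: 2 + 2 = 4.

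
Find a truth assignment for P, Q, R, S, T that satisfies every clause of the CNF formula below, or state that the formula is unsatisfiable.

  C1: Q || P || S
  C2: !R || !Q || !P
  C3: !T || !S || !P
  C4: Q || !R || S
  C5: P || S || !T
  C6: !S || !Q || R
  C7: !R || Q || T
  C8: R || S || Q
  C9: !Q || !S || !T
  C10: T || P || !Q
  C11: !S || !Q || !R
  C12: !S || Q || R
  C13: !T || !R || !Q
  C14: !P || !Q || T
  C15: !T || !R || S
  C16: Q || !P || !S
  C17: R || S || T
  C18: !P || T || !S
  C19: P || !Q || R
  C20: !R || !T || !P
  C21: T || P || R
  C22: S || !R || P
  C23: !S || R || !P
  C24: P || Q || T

P=false, Q=false, R=true, S=true, T=true

Suppose Q = false.
Suppose P = false.
Unit clause (S) forces S = true.
Unit clause (R) forces R = true.
Unit clause (T) forces T = true.
Every clause now holds.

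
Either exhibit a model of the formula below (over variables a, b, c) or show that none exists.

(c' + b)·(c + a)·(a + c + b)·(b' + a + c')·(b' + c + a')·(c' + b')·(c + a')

UNSATISFIABLE

Suppose c = 0.
(a) alone gives a = 1.
That conflicts with the unit clause (a').
Backtrack on c: now try c = 1.
(b) alone gives b = 1.
That conflicts with the unit clause (b').
Neither c = 1 nor c = 0 works.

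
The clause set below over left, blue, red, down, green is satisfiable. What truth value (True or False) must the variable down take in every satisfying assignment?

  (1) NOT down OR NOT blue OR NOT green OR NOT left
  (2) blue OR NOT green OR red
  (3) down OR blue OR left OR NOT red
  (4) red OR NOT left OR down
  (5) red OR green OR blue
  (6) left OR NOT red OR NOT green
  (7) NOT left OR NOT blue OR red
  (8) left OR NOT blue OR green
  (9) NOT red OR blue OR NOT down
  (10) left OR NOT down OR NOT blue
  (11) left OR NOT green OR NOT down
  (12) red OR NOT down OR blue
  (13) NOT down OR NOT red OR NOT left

False

Suppose down = true.
Case red = false:
(blue) alone gives blue = true.
(NOT left) alone gives left = false.
But (left) is also a unit clause — contradiction.
Undo red and try red = true.
(blue) alone gives blue = true.
(left) alone gives left = true.
But (NOT left) is also a unit clause — contradiction.
Both values of red lead to a conflict.
So every satisfying assignment has down = False.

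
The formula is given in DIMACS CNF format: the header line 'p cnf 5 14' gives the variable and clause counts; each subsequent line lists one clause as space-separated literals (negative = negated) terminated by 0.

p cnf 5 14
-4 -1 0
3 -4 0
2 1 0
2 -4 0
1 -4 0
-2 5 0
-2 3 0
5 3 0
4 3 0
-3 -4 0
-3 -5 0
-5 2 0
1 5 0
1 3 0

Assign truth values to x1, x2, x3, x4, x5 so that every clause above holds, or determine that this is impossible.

Branch on x4: set x4 = False.
Unit clause (x3) forces x3 = True.
Unit clause (¬x5) forces x5 = False.
Unit clause (¬x2) forces x2 = False.
Unit clause (x1) forces x1 = True.
This assignment satisfies each clause.

x1 ↦ True; x2 ↦ False; x3 ↦ True; x4 ↦ False; x5 ↦ False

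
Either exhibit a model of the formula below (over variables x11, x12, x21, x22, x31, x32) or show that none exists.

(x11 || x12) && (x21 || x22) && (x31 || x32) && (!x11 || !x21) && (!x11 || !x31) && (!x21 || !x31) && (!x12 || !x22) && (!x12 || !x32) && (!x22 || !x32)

Suppose x11 = true.
(!x21) alone gives x21 = false.
(x22) alone gives x22 = true.
(!x31) alone gives x31 = false.
(x32) alone gives x32 = true.
But (!x32) is also a unit clause — contradiction.
Backtrack on x11: now try x11 = false.
(x12) alone gives x12 = true.
(!x22) alone gives x22 = false.
(x21) alone gives x21 = true.
(!x31) alone gives x31 = false.
(x32) alone gives x32 = true.
But (!x32) is also a unit clause — contradiction.
Either choice for x11 ends in contradiction.

UNSATISFIABLE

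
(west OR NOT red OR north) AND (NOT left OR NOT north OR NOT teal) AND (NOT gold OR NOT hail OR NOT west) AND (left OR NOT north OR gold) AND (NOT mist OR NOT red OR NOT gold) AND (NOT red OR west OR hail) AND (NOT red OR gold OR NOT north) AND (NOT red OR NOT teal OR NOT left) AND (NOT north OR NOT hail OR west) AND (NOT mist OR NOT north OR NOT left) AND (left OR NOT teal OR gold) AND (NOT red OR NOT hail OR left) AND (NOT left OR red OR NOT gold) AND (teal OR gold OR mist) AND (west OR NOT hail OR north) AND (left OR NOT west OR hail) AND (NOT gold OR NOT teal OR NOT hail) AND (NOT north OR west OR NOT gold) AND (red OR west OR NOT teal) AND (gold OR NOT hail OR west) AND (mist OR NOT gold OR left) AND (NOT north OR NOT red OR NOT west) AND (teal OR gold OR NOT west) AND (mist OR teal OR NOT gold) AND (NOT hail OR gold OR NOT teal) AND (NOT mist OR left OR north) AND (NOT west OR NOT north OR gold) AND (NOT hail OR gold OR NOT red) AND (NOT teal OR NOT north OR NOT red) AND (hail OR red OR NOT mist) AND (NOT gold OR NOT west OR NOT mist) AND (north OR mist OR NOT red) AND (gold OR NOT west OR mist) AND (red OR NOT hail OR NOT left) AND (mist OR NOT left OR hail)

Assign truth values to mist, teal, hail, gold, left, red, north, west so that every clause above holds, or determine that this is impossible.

UNSATISFIABLE

Suppose west = true.
Suppose gold = false.
From the singleton clause (teal), teal = true.
From the singleton clause (left), left = true.
From the singleton clause (NOT north), north = false.
From the singleton clause (NOT red), red = false.
From the singleton clause (NOT hail), hail = false.
From the singleton clause (NOT mist), mist = false.
Now (mist) is unsatisfied and unit — conflict.
Backtrack on gold: now try gold = true.
From the singleton clause (NOT hail), hail = false.
From the singleton clause (left), left = true.
From the singleton clause (red), red = true.
From the singleton clause (NOT mist), mist = false.
Now (mist) is unsatisfied and unit — conflict.
Neither gold = true nor gold = false works.
Backtrack on west: now try west = false.
Suppose red = false.
From the singleton clause (NOT teal), teal = false.
Suppose north = false.
From the singleton clause (NOT hail), hail = false.
From the singleton clause (NOT mist), mist = false.
From the singleton clause (gold), gold = true.
Now (NOT gold) is unsatisfied and unit — conflict.
Backtrack on north: now try north = true.
From the singleton clause (NOT hail), hail = false.
From the singleton clause (NOT gold), gold = false.
From the singleton clause (left), left = true.
From the singleton clause (NOT mist), mist = false.
Now (mist) is unsatisfied and unit — conflict.
Neither north = true nor north = false works.
Backtrack on red: now try red = true.
From the singleton clause (north), north = true.
From the singleton clause (hail), hail = true.
Now (NOT hail) is unsatisfied and unit — conflict.
Neither red = true nor red = false works.
Neither west = true nor west = false works.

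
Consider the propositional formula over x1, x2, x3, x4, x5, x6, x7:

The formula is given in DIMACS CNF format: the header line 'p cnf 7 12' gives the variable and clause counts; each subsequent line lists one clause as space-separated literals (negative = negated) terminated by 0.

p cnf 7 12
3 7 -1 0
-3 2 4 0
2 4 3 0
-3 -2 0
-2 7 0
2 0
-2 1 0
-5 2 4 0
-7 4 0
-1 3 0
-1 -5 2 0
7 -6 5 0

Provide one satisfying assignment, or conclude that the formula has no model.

(x2) alone gives x2 = True.
(¬x3) alone gives x3 = False.
(x7) alone gives x7 = True.
(x1) alone gives x1 = True.
That conflicts with the unit clause (¬x1).

UNSATISFIABLE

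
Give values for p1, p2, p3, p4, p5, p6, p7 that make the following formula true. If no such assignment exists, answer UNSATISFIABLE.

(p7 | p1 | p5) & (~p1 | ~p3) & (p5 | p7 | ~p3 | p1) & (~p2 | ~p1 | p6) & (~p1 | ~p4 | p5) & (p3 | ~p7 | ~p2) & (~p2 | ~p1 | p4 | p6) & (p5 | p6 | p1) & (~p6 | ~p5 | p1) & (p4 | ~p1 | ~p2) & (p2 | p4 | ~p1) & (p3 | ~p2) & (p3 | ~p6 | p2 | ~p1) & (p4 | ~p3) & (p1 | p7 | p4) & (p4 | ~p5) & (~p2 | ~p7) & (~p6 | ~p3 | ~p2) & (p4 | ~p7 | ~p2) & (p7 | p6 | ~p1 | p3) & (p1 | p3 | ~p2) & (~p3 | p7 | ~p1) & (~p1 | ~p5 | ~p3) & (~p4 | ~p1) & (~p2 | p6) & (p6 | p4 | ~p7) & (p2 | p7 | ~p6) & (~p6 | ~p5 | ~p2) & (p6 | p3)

Suppose p1 = 0.
Suppose p7 = 1.
(~p2) alone gives p2 = 0.
Suppose p5 = 1.
(~p6) alone gives p6 = 0.
(p4) alone gives p4 = 1.
(p3) alone gives p3 = 1.
This assignment satisfies each clause.

p1: 0; p2: 0; p3: 1; p4: 1; p5: 1; p6: 0; p7: 1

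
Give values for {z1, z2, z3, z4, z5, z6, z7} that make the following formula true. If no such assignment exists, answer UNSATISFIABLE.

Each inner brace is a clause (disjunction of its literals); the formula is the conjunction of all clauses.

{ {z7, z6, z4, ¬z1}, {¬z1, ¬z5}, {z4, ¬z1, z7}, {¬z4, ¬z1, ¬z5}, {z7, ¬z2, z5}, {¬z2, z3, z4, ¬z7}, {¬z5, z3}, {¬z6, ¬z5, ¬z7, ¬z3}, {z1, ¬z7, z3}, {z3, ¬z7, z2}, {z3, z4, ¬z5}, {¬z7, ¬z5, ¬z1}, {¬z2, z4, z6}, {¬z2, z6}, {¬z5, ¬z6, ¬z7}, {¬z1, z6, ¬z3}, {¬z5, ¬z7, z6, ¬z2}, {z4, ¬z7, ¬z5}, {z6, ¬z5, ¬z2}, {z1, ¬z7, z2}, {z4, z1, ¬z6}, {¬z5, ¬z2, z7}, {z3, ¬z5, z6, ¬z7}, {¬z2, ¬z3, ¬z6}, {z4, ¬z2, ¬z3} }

z1: True, z2: False, z3: False, z4: True, z5: False, z6: False, z7: False

Case z1 = True:
From the singleton clause (¬z5), z5 = False.
Case z4 = True:
Case z7 = False:
From the singleton clause (¬z2), z2 = False.
Case z6 = False:
From the singleton clause (¬z3), z3 = False.
Every clause now holds.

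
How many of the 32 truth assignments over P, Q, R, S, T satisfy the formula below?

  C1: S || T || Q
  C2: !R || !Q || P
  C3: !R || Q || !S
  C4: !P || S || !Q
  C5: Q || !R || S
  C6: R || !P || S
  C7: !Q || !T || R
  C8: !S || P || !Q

9

There are 2^5 = 32 truth assignments over (P, Q, R, S, T).
Split on R. With R = true, the clauses containing R are satisfied and !R drops from the rest; 2 of the 2^4 = 16 assignments to the other variables satisfy what remains.
With R = false, by the same count on the reduced clause set, 7 assignments work.
(One model: P=F, Q=F, R=F, S=F, T=T.)
Total: 2 + 7 = 9.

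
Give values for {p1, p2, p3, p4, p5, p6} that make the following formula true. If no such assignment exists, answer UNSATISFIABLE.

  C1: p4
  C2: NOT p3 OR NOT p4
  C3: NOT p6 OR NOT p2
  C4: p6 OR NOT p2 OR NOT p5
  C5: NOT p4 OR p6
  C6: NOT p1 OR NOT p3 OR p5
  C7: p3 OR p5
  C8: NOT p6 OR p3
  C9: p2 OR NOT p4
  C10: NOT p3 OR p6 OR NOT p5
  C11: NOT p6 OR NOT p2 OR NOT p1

UNSATISFIABLE

Unit clause (p4) forces p4 = true.
Unit clause (NOT p3) forces p3 = false.
Unit clause (p6) forces p6 = true.
But (NOT p6) is also a unit clause — contradiction.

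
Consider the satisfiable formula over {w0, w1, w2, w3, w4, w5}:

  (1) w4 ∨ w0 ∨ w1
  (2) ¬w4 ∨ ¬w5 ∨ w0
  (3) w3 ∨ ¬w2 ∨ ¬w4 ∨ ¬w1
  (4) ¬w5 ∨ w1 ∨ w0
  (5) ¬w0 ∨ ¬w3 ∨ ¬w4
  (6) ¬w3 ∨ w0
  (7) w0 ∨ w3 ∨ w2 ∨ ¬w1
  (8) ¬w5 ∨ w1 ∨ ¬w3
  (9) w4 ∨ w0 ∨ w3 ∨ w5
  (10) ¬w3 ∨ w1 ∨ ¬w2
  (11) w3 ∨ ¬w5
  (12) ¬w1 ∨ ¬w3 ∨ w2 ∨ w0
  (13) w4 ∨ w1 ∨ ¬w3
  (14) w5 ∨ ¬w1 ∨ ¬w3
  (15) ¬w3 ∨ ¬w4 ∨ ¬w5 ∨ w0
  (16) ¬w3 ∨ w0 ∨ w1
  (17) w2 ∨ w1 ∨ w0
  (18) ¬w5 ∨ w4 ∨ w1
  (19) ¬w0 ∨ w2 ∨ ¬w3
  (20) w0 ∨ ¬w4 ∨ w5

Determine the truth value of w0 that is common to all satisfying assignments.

True

Suppose w0 = False.
The clause (¬w3) is unit, so w3 = False.
The clause (¬w5) is unit, so w5 = False.
The clause (w4) is unit, so w4 = True.
Now (¬w4) is unsatisfied and unit — conflict.
So every satisfying assignment has w0 = True.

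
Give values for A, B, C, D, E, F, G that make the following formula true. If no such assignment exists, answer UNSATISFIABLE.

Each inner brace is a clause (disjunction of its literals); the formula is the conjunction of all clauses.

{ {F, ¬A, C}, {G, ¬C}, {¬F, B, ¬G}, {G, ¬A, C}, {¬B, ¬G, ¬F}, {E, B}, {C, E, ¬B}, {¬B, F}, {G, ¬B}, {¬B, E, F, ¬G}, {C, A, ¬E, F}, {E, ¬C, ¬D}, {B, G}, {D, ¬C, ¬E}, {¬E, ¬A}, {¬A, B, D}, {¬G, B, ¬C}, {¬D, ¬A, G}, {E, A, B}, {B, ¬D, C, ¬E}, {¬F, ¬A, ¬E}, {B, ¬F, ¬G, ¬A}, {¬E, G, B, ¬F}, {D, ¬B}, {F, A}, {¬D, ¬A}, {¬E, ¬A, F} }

Case G = True:
Case F = False:
Unit clause (¬B) forces B = False.
Unit clause (E) forces E = True.
Unit clause (¬A) forces A = False.
Now (A) is unsatisfied and unit — conflict.
That branch fails; take F = True instead.
Unit clause (B) forces B = True.
Now (¬B) is unsatisfied and unit — conflict.
Neither F = True nor F = False works.
That branch fails; take G = False instead.
Unit clause (¬C) forces C = False.
Unit clause (¬A) forces A = False.
Unit clause (¬B) forces B = False.
Now (B) is unsatisfied and unit — conflict.
Neither G = True nor G = False works.

UNSATISFIABLE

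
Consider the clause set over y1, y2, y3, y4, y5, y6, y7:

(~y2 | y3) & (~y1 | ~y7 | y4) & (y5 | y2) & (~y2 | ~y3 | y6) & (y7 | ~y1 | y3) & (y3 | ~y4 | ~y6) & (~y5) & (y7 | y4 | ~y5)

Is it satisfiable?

Satisfiable

The clause (~y5) is unit, so y5 = 0.
The clause (y2) is unit, so y2 = 1.
The clause (y3) is unit, so y3 = 1.
The clause (y6) is unit, so y6 = 1.
Suppose y1 = 1.
Suppose y7 = 1.
The clause (y4) is unit, so y4 = 1.
All clauses are satisfied.
A satisfying assignment: y1: 1, y2: 1, y3: 1, y4: 1, y5: 0, y6: 1, y7: 1.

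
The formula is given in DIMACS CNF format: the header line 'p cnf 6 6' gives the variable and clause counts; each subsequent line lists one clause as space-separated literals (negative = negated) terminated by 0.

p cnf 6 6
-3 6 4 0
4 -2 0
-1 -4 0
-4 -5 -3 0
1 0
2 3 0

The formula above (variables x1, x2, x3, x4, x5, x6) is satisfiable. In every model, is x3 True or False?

True

Suppose x3 = False.
Unit clause (x1) forces x1 = True.
Unit clause (¬x4) forces x4 = False.
Unit clause (¬x2) forces x2 = False.
But (x2) is also a unit clause — contradiction.
So every satisfying assignment has x3 = True.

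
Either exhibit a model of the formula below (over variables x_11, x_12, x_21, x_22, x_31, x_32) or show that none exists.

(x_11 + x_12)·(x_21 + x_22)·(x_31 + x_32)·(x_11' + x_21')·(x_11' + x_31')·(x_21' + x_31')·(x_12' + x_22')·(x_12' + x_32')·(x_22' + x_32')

UNSATISFIABLE

Branch on x_11: set x_11 = 1.
The clause (x_21') is unit, so x_21 = 0.
The clause (x_22) is unit, so x_22 = 1.
The clause (x_31') is unit, so x_31 = 0.
The clause (x_32) is unit, so x_32 = 1.
That conflicts with the unit clause (x_32').
That branch fails; take x_11 = 0 instead.
The clause (x_12) is unit, so x_12 = 1.
The clause (x_22') is unit, so x_22 = 0.
The clause (x_21) is unit, so x_21 = 1.
The clause (x_31') is unit, so x_31 = 0.
The clause (x_32) is unit, so x_32 = 1.
That conflicts with the unit clause (x_32').
Both values of x_11 lead to a conflict.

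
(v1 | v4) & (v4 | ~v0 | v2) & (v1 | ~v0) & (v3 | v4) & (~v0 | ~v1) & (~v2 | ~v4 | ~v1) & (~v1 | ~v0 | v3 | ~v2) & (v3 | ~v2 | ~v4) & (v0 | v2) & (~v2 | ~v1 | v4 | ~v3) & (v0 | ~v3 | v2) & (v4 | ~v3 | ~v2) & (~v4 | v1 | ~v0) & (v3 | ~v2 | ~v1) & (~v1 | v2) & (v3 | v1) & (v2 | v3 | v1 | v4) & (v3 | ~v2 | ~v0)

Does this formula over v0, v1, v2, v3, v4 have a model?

Yes

Case v1 = 0:
Unit clause (v4) forces v4 = 1.
Unit clause (~v0) forces v0 = 0.
Unit clause (v2) forces v2 = 1.
Unit clause (v3) forces v3 = 1.
All clauses are satisfied.
A satisfying assignment: v0: 0,  v1: 0,  v2: 1,  v3: 1,  v4: 1.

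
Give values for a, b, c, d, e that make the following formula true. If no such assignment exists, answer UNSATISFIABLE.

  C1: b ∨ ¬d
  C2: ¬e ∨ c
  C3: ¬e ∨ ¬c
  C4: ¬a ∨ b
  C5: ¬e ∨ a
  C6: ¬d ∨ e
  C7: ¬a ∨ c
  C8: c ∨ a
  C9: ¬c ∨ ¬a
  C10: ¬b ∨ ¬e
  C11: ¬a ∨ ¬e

a=False,  b=False,  c=True,  d=False,  e=False

Try b = False.
Unit clause (¬d) forces d = False.
Unit clause (¬a) forces a = False.
Unit clause (¬e) forces e = False.
Unit clause (c) forces c = True.
All clauses are satisfied.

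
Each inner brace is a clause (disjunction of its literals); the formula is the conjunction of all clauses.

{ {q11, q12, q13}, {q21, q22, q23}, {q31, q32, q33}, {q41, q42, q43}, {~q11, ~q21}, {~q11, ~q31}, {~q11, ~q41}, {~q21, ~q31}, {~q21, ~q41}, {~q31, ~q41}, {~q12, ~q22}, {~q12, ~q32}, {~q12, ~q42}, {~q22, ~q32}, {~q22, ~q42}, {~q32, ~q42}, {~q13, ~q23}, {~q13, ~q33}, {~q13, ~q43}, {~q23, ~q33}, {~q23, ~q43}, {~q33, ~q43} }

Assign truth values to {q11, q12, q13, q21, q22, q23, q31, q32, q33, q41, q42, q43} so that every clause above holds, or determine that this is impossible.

UNSATISFIABLE

Case q11 = 0:
Case q12 = 1:
From the singleton clause (~q22), q22 = 0.
From the singleton clause (~q32), q32 = 0.
From the singleton clause (~q42), q42 = 0.
Case q21 = 1:
From the singleton clause (~q31), q31 = 0.
From the singleton clause (q33), q33 = 1.
From the singleton clause (~q41), q41 = 0.
From the singleton clause (q43), q43 = 1.
But (~q43) is also a unit clause — contradiction.
That branch fails; take q21 = 0 instead.
From the singleton clause (q23), q23 = 1.
From the singleton clause (~q13), q13 = 0.
From the singleton clause (~q33), q33 = 0.
From the singleton clause (q31), q31 = 1.
From the singleton clause (~q41), q41 = 0.
From the singleton clause (q43), q43 = 1.
But (~q43) is also a unit clause — contradiction.
Neither q21 = 1 nor q21 = 0 works.
That branch fails; take q12 = 0 instead.
From the singleton clause (q13), q13 = 1.
From the singleton clause (~q23), q23 = 0.
From the singleton clause (~q33), q33 = 0.
From the singleton clause (~q43), q43 = 0.
Case q21 = 1:
From the singleton clause (~q31), q31 = 0.
From the singleton clause (q32), q32 = 1.
From the singleton clause (~q41), q41 = 0.
From the singleton clause (q42), q42 = 1.
But (~q42) is also a unit clause — contradiction.
That branch fails; take q21 = 0 instead.
From the singleton clause (q22), q22 = 1.
From the singleton clause (~q32), q32 = 0.
From the singleton clause (q31), q31 = 1.
From the singleton clause (~q41), q41 = 0.
From the singleton clause (q42), q42 = 1.
But (~q42) is also a unit clause — contradiction.
Neither q21 = 1 nor q21 = 0 works.
Neither q12 = 1 nor q12 = 0 works.
That branch fails; take q11 = 1 instead.
From the singleton clause (~q21), q21 = 0.
From the singleton clause (~q31), q31 = 0.
From the singleton clause (~q41), q41 = 0.
Case q22 = 1:
From the singleton clause (~q12), q12 = 0.
From the singleton clause (~q32), q32 = 0.
From the singleton clause (q33), q33 = 1.
From the singleton clause (~q42), q42 = 0.
From the singleton clause (q43), q43 = 1.
But (~q43) is also a unit clause — contradiction.
That branch fails; take q22 = 0 instead.
From the singleton clause (q23), q23 = 1.
From the singleton clause (~q13), q13 = 0.
From the singleton clause (~q33), q33 = 0.
From the singleton clause (q32), q32 = 1.
From the singleton clause (~q12), q12 = 0.
From the singleton clause (~q42), q42 = 0.
From the singleton clause (q43), q43 = 1.
But (~q43) is also a unit clause — contradiction.
Neither q22 = 1 nor q22 = 0 works.
Neither q11 = 1 nor q11 = 0 works.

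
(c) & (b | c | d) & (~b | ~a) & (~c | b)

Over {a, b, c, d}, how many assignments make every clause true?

There are 2^4 = 16 truth assignments over (a, b, c, d).
Check each against the 4 clauses (columns in the order a, b, c, d):
  F F F F  ✗ fails (c)
  F F F T  ✗ fails (c)
  F F T F  ✗ fails (~c | b)
  F F T T  ✗ fails (~c | b)
  F T F F  ✗ fails (c)
  F T F T  ✗ fails (c)
  F T T F  ✓ satisfies all
  F T T T  ✓ satisfies all
  T F F F  ✗ fails (c)
  T F F T  ✗ fails (c)
  T F T F  ✗ fails (~c | b)
  T F T T  ✗ fails (~c | b)
  T T F F  ✗ fails (c)
  T T F T  ✗ fails (c)
  T T T F  ✗ fails (~b | ~a)
  T T T T  ✗ fails (~b | ~a)
2 of the 16 rows are models.

2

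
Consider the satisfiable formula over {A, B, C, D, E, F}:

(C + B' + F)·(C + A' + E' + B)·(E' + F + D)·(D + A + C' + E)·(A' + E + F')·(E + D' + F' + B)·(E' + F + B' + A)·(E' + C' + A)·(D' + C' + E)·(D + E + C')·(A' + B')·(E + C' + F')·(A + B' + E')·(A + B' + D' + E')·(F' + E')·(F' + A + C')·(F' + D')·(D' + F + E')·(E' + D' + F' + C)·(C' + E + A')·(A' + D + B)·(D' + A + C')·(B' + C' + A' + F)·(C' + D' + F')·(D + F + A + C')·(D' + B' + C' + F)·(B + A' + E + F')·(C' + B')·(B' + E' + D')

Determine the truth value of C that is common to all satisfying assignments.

Suppose C = 1.
From the singleton clause (B'), B = 0.
Case E = 0:
From the singleton clause (D'), D = 0.
But (D) is also a unit clause — contradiction.
Undo E and try E = 1.
From the singleton clause (A), A = 1.
From the singleton clause (F'), F = 0.
From the singleton clause (D), D = 1.
But (D') is also a unit clause — contradiction.
Neither E = 1 nor E = 0 works.
So every satisfying assignment has C = False.

False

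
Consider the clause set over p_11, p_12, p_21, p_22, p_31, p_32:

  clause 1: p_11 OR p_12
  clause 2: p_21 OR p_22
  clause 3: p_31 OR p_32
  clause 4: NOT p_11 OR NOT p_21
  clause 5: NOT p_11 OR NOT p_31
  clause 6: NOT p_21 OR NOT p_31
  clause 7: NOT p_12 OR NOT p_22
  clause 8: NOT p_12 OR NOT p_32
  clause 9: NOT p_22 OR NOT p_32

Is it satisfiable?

Case p_11 = true:
From the singleton clause (NOT p_21), p_21 = false.
From the singleton clause (p_22), p_22 = true.
From the singleton clause (NOT p_31), p_31 = false.
From the singleton clause (p_32), p_32 = true.
Now (NOT p_32) is unsatisfied and unit — conflict.
So p_11 must be the other value — set p_11 = false.
From the singleton clause (p_12), p_12 = true.
From the singleton clause (NOT p_22), p_22 = false.
From the singleton clause (p_21), p_21 = true.
From the singleton clause (NOT p_31), p_31 = false.
From the singleton clause (p_32), p_32 = true.
Now (NOT p_32) is unsatisfied and unit — conflict.
Either choice for p_11 ends in contradiction.
No assignment satisfies every clause.

No, unsatisfiable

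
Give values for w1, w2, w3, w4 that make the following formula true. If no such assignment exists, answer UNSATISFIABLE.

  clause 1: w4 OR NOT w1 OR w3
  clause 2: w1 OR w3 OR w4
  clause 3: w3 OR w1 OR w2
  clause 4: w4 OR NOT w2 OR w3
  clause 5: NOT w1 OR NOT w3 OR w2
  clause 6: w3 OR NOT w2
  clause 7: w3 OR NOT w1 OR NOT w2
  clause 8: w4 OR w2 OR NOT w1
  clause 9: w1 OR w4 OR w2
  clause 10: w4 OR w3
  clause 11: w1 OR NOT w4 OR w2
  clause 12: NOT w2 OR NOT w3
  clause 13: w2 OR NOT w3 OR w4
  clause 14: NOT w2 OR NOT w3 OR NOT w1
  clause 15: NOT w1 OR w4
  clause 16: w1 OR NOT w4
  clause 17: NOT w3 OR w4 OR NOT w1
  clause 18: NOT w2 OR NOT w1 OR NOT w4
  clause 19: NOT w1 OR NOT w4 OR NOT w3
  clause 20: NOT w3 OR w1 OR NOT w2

Branch on w3: set w3 = false.
(NOT w2) alone gives w2 = false.
(w1) alone gives w1 = true.
(w4) alone gives w4 = true.
All clauses are satisfied.

w1: true; w2: false; w3: false; w4: true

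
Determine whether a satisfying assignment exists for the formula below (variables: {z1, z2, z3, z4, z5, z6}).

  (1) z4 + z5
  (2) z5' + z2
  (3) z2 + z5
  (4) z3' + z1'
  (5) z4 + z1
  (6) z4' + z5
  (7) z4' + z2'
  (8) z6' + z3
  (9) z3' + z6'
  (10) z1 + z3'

Satisfiable

Case z4 = 0:
(z5) alone gives z5 = 1.
(z2) alone gives z2 = 1.
(z1) alone gives z1 = 1.
(z3') alone gives z3 = 0.
(z6') alone gives z6 = 0.
This assignment satisfies each clause.
A satisfying assignment: z1 ↦ 1, z2 ↦ 1, z3 ↦ 0, z4 ↦ 0, z5 ↦ 1, z6 ↦ 0.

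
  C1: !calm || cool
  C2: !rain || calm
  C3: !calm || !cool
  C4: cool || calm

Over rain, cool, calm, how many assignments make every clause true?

There are 2^3 = 8 truth assignments over (rain, cool, calm).
Split on cool. With cool = true, the clauses containing cool are satisfied and !cool drops from the rest; 1 of the 2^2 = 4 assignments to the other variables satisfy what remains.
With cool = false, by the same count on the reduced clause set, 0 assignments work.
(One model: rain=F, cool=T, calm=F.)
Total: 1 + 0 = 1.

1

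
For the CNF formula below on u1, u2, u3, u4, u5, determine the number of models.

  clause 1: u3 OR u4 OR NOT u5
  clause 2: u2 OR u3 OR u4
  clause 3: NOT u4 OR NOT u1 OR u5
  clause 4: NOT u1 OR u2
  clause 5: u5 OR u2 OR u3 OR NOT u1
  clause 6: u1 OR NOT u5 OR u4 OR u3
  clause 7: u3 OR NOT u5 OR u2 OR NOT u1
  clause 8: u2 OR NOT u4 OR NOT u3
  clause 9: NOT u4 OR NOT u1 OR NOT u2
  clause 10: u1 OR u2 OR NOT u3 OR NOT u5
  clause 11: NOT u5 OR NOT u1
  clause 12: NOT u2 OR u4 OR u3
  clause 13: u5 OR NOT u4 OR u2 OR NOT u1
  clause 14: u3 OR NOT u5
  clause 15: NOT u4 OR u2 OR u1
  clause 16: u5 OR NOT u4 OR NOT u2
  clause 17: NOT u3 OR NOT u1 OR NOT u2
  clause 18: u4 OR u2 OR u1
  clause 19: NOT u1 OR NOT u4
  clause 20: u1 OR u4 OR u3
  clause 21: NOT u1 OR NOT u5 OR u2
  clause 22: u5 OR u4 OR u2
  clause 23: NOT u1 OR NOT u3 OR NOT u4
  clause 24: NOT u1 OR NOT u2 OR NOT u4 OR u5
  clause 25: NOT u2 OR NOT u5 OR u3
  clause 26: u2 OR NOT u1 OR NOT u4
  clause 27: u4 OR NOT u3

1

There are 2^5 = 32 truth assignments over (u1, u2, u3, u4, u5).
Split on u3. With u3 = true, the clauses containing u3 are satisfied and NOT u3 drops from the rest; 1 of the 2^4 = 16 assignments to the other variables satisfy what remains.
With u3 = false, by the same count on the reduced clause set, 0 assignments work.
Total: 1 + 0 = 1.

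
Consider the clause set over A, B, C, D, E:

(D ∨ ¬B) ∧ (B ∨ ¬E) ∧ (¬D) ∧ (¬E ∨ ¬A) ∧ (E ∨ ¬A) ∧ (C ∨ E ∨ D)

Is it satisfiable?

Satisfiable

The clause (¬D) is unit, so D = False.
The clause (¬B) is unit, so B = False.
The clause (¬E) is unit, so E = False.
The clause (¬A) is unit, so A = False.
The clause (C) is unit, so C = True.
Every clause now holds.
A satisfying assignment: A: False, B: False, C: True, D: False, E: False.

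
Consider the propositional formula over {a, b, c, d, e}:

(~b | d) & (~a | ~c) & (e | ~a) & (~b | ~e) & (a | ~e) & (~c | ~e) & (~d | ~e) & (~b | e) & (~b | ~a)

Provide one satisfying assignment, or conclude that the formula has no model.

Suppose b = 0.
Suppose a = 0.
(~e) alone gives e = 0.
All clauses hold; c, d can take either value.

a ↦ 0; b ↦ 0; c ↦ 1; d ↦ 0; e ↦ 0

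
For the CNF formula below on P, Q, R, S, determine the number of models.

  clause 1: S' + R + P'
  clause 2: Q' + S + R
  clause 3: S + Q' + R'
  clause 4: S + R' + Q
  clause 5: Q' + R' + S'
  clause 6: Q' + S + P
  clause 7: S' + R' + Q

4

There are 2^4 = 16 truth assignments over (P, Q, R, S).
Check each against the 7 clauses (columns in the order P, Q, R, S):
  F F F F  ✓ satisfies all
  F F F T  ✓ satisfies all
  F F T F  ✗ fails (S + R' + Q)
  F F T T  ✗ fails (S' + R' + Q)
  F T F F  ✗ fails (Q' + S + R)
  F T F T  ✓ satisfies all
  F T T F  ✗ fails (S + Q' + R')
  F T T T  ✗ fails (Q' + R' + S')
  T F F F  ✓ satisfies all
  T F F T  ✗ fails (S' + R + P')
  T F T F  ✗ fails (S + R' + Q)
  T F T T  ✗ fails (S' + R' + Q)
  T T F F  ✗ fails (Q' + S + R)
  T T F T  ✗ fails (S' + R + P')
  T T T F  ✗ fails (S + Q' + R')
  T T T T  ✗ fails (Q' + R' + S')
4 of the 16 rows are models.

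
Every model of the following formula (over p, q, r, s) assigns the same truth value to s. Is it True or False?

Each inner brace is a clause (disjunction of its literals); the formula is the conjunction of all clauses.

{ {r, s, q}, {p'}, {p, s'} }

Suppose s = 1.
Unit clause (p') forces p = 0.
Now (p) is unsatisfied and unit — conflict.
So every satisfying assignment has s = False.

False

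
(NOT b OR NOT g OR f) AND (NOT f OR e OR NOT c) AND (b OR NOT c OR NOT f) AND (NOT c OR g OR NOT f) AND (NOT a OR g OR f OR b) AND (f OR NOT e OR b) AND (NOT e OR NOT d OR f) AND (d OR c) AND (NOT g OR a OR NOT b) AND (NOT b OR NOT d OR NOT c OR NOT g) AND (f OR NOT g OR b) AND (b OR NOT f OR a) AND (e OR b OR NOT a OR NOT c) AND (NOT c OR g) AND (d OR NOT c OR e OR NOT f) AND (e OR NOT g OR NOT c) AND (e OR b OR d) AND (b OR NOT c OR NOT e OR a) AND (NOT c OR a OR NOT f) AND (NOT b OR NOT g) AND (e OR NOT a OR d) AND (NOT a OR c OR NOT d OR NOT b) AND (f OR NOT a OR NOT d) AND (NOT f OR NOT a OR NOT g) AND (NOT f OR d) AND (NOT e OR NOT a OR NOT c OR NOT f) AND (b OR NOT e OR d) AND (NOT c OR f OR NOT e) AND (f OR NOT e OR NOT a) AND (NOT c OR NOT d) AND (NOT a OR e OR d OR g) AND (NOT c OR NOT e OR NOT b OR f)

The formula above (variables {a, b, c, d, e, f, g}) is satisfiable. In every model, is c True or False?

Suppose c = true.
From the singleton clause (g), g = true.
From the singleton clause (e), e = true.
From the singleton clause (NOT b), b = false.
From the singleton clause (NOT f), f = false.
Now (f) is unsatisfied and unit — conflict.
So every satisfying assignment has c = False.

False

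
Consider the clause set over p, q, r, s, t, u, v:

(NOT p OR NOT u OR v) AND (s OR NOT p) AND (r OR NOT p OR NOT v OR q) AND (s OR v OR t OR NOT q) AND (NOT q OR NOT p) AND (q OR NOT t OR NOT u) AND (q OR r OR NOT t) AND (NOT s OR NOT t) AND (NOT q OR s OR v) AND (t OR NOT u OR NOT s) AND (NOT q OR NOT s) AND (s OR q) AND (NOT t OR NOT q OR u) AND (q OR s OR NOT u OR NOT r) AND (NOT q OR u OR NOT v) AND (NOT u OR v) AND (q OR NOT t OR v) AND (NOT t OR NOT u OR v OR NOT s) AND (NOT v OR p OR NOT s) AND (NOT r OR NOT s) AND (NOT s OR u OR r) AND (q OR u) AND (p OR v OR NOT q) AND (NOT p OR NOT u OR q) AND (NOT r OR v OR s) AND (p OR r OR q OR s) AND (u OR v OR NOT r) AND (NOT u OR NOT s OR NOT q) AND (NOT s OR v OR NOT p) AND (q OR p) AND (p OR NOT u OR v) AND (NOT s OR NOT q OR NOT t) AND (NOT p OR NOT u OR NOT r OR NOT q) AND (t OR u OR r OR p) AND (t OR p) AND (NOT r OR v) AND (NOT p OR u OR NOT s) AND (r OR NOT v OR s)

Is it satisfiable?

Suppose s = false.
Unit clause (NOT p) forces p = false.
Unit clause (q) forces q = true.
Unit clause (v) forces v = true.
Unit clause (u) forces u = true.
Unit clause (t) forces t = true.
Unit clause (r) forces r = true.
Every clause now holds.
A satisfying assignment: p=false,  q=true,  r=true,  s=false,  t=true,  u=true,  v=true.

Yes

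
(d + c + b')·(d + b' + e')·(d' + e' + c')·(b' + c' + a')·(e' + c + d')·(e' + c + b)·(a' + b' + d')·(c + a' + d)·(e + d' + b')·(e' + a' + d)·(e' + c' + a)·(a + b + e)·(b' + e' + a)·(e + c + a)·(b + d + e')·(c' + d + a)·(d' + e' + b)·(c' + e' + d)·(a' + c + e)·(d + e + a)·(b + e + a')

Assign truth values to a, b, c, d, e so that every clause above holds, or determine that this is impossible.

Branch on d: set d = 1.
Branch on e: set e = 0.
From the singleton clause (b'), b = 0.
From the singleton clause (a), a = 1.
Now (a') is unsatisfied and unit — conflict.
That branch fails; take e = 1 instead.
From the singleton clause (c'), c = 0.
Now (c) is unsatisfied and unit — conflict.
Either choice for e ends in contradiction.
That branch fails; take d = 0 instead.
Branch on c: set c = 1.
From the singleton clause (a), a = 1.
From the singleton clause (b'), b = 0.
From the singleton clause (e'), e = 0.
Now (e) is unsatisfied and unit — conflict.
That branch fails; take c = 0 instead.
From the singleton clause (b'), b = 0.
From the singleton clause (e'), e = 0.
From the singleton clause (a'), a = 0.
Now (a) is unsatisfied and unit — conflict.
Either choice for c ends in contradiction.
Either choice for d ends in contradiction.

UNSATISFIABLE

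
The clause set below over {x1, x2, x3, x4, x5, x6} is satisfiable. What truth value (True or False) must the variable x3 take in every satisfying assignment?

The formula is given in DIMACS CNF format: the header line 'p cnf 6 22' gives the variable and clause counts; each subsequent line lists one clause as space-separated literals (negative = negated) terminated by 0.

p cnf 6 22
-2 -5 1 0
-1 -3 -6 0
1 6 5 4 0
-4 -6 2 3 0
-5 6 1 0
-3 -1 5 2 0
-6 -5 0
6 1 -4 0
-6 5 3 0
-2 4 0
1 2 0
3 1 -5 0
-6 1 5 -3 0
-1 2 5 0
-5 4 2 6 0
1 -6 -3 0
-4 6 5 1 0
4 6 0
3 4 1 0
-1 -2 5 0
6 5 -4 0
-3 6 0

False

Suppose x3 = True.
Unit clause (x6) forces x6 = True.
Unit clause (¬x1) forces x1 = False.
Now (x1) is unsatisfied and unit — conflict.
So every satisfying assignment has x3 = False.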